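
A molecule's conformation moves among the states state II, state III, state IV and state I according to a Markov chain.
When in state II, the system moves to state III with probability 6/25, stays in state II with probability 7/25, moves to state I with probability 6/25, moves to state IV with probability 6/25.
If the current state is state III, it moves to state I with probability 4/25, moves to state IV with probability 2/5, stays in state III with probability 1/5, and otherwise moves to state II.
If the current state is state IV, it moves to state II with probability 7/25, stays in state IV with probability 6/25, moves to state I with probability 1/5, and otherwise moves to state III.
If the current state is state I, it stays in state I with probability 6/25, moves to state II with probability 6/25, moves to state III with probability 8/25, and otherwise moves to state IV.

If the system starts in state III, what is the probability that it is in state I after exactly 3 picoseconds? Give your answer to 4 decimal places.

0.2085

Propagate the distribution vector 3 picoseconds from state III.
After 0 picoseconds: (0.0000, 1.0000, 0.0000, 0.0000)
After 1 picosecond: (0.2400, 0.2000, 0.4000, 0.1600)
After 2 picoseconds: (0.2656, 0.2608, 0.2656, 0.2080)
After 3 picoseconds: (0.2612, 0.2568, 0.2734, 0.2085)
P(in state I after 3 picoseconds) = 0.2085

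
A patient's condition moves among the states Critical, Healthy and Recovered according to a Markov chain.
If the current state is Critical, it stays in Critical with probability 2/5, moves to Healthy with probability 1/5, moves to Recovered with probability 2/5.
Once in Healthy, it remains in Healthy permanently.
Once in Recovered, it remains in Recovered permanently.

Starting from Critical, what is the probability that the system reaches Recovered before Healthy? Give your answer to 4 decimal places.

0.6667

Let h(s) be the probability of absorption at Recovered starting from transient state s. Then h(Recovered) = 1 and h(Healthy) = 0. By first-step analysis:
h(Critical) = 0.4·h(Critical) + 0.2·0 + 0.4·1
Solving: h(Critical) = 0.6667.
Starting from Critical, the probability is 0.6667.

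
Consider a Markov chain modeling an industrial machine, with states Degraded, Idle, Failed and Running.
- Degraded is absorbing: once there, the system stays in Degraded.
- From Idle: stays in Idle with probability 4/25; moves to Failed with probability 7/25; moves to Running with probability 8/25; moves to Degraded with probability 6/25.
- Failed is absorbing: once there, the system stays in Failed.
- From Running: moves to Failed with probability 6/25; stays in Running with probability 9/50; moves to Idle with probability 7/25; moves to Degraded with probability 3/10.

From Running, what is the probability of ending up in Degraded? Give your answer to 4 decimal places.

Let h(s) be the probability of absorption at Degraded starting from transient state s. Then h(Degraded) = 1 and h(Failed) = 0. By first-step analysis:
h(Idle) = 0.24·1 + 0.16·h(Idle) + 0.28·0 + 0.32·h(Running)
h(Running) = 0.3·1 + 0.28·h(Idle) + 0.24·0 + 0.18·h(Running)
Solving: h(Idle) = 0.4887, h(Running) = 0.5327.
Starting from Running, the probability is 0.5327.

0.5327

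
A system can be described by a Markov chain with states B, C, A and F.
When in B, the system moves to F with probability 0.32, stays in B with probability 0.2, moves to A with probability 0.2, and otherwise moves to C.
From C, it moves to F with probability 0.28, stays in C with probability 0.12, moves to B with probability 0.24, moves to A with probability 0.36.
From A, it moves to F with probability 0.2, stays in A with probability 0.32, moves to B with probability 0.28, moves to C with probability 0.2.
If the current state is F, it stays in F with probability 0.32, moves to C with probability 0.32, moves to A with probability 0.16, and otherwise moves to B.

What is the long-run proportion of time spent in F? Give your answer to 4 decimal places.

Let the stationary distribution be π with π = πP and π_1 + π_2 + π_3 + π_4 = 1.
π_1 = 0.2·π_1 + 0.24·π_2 + 0.28·π_3 + 0.2·π_4
π_2 = 0.28·π_1 + 0.12·π_2 + 0.2·π_3 + 0.32·π_4
π_3 = 0.2·π_1 + 0.36·π_2 + 0.32·π_3 + 0.16·π_4
Solving with the normalization constraint gives π = (0.2299, 0.2333, 0.2570, 0.2798).
So the stationary probability of F is 0.2798.

0.2798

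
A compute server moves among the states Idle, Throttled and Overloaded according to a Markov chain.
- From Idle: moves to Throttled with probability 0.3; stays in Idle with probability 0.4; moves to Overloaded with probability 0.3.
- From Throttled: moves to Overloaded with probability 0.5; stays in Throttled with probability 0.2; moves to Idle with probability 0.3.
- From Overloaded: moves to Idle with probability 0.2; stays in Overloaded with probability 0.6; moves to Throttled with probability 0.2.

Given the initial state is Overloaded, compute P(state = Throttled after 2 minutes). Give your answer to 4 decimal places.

0.2200

Sum over the intermediate state after 1 minute:
P = P(Overloaded→Idle)·P(Idle→Throttled) + P(Overloaded→Throttled)·P(Throttled→Throttled) + P(Overloaded→Overloaded)·P(Overloaded→Throttled)
  = 0.2×0.3 + 0.2×0.2 + 0.6×0.2
  = 0.0600 + 0.0400 + 0.1200 = 0.2200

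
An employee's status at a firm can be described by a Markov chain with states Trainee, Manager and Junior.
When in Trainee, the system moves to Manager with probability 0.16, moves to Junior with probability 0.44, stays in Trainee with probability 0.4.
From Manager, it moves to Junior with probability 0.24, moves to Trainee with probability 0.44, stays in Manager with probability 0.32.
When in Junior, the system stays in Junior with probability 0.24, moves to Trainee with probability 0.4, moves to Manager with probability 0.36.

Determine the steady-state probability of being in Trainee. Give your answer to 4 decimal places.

Let the stationary distribution be π with π = πP and π_1 + π_2 + π_3 = 1.
π_1 = 0.4·π_1 + 0.44·π_2 + 0.4·π_3
π_2 = 0.16·π_1 + 0.32·π_2 + 0.36·π_3
Solving with the normalization constraint gives π = (0.4107, 0.2672, 0.3221).
So the stationary probability of Trainee is 0.4107.

0.4107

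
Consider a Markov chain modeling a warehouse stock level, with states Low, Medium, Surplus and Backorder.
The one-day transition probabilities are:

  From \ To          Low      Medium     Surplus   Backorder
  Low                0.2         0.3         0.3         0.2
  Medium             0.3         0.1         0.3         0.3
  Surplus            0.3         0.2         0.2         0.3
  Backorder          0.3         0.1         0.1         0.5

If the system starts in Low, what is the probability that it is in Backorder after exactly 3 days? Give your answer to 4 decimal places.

0.3360

Propagate the distribution vector 3 days from Low.
After 0 days: (1.0000, 0.0000, 0.0000, 0.0000)
After 1 day: (0.2000, 0.3000, 0.3000, 0.2000)
After 2 days: (0.2800, 0.1700, 0.2300, 0.3200)
After 3 days: (0.2720, 0.1790, 0.2130, 0.3360)
P(in Backorder after 3 days) = 0.3360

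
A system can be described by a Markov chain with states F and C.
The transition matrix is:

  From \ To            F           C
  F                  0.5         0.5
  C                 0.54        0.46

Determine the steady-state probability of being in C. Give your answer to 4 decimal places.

0.4808

Let the stationary distribution be π with π = πP and π_1 + π_2 = 1.
π_1 = 0.5·π_1 + 0.54·π_2
Solving with the normalization constraint gives π = (0.5192, 0.4808).
So the stationary probability of C is 0.4808.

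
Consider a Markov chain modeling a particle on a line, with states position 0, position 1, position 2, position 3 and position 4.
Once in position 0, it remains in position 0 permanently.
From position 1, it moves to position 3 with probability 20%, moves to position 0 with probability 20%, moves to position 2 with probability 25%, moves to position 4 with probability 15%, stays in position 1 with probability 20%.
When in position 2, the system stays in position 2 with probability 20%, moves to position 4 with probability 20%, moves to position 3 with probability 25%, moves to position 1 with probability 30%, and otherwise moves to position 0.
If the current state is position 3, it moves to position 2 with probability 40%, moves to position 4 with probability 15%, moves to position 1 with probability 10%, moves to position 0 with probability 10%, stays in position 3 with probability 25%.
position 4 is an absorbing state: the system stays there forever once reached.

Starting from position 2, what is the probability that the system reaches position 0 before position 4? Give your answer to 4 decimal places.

0.3529

Let h(s) be the probability of absorption at position 0 starting from transient state s. Then h(position 0) = 1 and h(position 4) = 0. By first-step analysis:
h(position 1) = 0.2·1 + 0.2·h(position 1) + 0.25·h(position 2) + 0.2·h(position 3) + 0.15·0
h(position 2) = 0.05·1 + 0.3·h(position 1) + 0.2·h(position 2) + 0.25·h(position 3) + 0.2·0
h(position 3) = 0.1·1 + 0.1·h(position 1) + 0.4·h(position 2) + 0.25·h(position 3) + 0.15·0
Solving: h(position 1) = 0.4559, h(position 2) = 0.3529, h(position 3) = 0.3824.
Starting from position 2, the probability is 0.3529.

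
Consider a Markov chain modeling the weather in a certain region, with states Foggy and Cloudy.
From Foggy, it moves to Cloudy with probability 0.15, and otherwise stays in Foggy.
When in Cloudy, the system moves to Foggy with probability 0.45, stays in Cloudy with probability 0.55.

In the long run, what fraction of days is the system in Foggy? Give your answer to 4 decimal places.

0.7500

Let the stationary distribution be π with π = πP and π_1 + π_2 = 1.
π_1 = 0.85·π_1 + 0.45·π_2
Solving with the normalization constraint gives π = (0.7500, 0.2500).
So the stationary probability of Foggy is 0.7500.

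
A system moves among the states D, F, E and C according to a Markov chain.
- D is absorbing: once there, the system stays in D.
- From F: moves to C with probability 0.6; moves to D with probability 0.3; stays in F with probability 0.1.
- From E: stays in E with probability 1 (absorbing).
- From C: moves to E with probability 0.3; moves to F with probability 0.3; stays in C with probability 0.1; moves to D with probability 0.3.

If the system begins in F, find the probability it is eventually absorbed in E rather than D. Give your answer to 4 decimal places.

Let h(s) be the probability of absorption at E starting from transient state s. Then h(E) = 1 and h(D) = 0. By first-step analysis:
h(F) = 0.3·0 + 0.1·h(F) + 0.6·h(C)
h(C) = 0.3·0 + 0.3·h(F) + 0.3·1 + 0.1·h(C)
Solving: h(F) = 0.2857, h(C) = 0.4286.
Starting from F, the probability is 0.2857.

0.2857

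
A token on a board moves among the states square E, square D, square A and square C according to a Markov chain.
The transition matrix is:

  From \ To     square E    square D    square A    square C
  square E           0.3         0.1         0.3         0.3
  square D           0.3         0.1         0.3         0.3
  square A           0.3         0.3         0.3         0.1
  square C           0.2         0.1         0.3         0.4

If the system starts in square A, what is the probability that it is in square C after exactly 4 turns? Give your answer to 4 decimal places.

0.2665

Propagate the distribution vector 4 turns from square A.
After 0 turns: (0.0000, 0.0000, 1.0000, 0.0000)
After 1 turn: (0.3000, 0.3000, 0.3000, 0.1000)
After 2 turns: (0.2900, 0.1600, 0.3000, 0.2500)
After 3 turns: (0.2750, 0.1600, 0.3000, 0.2650)
After 4 turns: (0.2735, 0.1600, 0.3000, 0.2665)
P(in square C after 4 turns) = 0.2665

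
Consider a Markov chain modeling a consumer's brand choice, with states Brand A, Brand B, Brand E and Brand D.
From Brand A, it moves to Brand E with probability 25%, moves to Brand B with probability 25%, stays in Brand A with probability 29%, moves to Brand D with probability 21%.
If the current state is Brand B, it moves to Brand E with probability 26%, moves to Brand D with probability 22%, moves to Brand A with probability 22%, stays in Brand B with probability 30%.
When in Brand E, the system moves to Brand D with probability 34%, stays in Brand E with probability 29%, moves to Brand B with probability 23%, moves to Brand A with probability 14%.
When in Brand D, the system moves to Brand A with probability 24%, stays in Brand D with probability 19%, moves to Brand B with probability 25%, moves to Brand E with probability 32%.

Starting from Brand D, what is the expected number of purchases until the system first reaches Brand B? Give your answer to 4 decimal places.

4.0969

Let t(s) be the expected number of purchases to first reach Brand B from state s, with t(Brand B) = 0. Conditioning on the first purchase:
t(Brand A) = 1 + 0.29·t(Brand A) + 0.25·t(Brand E) + 0.21·t(Brand D)
t(Brand E) = 1 + 0.14·t(Brand A) + 0.29·t(Brand E) + 0.34·t(Brand D)
t(Brand D) = 1 + 0.24·t(Brand A) + 0.32·t(Brand E) + 0.19·t(Brand D)
Solving: t(Brand A) = 4.0910, t(Brand E) = 4.1770, t(Brand D) = 4.0969.
Expected purchases from Brand D to Brand B: 4.0969.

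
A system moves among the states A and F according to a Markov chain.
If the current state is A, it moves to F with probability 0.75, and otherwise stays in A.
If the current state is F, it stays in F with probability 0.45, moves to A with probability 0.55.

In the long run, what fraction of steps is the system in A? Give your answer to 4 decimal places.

0.4231

Let the stationary distribution be π with π = πP and π_1 + π_2 = 1.
π_1 = 0.25·π_1 + 0.55·π_2
Solving with the normalization constraint gives π = (0.4231, 0.5769).
So the stationary probability of A is 0.4231.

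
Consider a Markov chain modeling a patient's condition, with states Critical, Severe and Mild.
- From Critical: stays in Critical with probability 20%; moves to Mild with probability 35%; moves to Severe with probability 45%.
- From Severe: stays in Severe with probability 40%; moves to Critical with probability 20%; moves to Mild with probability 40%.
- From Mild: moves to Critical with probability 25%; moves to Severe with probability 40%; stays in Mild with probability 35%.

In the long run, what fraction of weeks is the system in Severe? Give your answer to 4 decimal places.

0.4109

Let the stationary distribution be π with π = πP and π_1 + π_2 + π_3 = 1.
π_1 = 0.2·π_1 + 0.2·π_2 + 0.25·π_3
π_2 = 0.45·π_1 + 0.4·π_2 + 0.4·π_3
Solving with the normalization constraint gives π = (0.2185, 0.4109, 0.3705).
So the stationary probability of Severe is 0.4109.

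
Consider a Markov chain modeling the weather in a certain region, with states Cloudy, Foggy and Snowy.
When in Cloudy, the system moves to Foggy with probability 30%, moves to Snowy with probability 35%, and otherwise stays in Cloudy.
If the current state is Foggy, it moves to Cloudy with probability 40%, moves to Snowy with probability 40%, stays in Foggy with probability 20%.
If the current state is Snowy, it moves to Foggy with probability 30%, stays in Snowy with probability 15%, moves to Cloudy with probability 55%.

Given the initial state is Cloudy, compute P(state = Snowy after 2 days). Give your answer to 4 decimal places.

Sum over the intermediate state after 1 day:
P = P(Cloudy→Cloudy)·P(Cloudy→Snowy) + P(Cloudy→Foggy)·P(Foggy→Snowy) + P(Cloudy→Snowy)·P(Snowy→Snowy)
  = 0.35×0.35 + 0.3×0.4 + 0.35×0.15
  = 0.1225 + 0.1200 + 0.0525 = 0.2950

0.2950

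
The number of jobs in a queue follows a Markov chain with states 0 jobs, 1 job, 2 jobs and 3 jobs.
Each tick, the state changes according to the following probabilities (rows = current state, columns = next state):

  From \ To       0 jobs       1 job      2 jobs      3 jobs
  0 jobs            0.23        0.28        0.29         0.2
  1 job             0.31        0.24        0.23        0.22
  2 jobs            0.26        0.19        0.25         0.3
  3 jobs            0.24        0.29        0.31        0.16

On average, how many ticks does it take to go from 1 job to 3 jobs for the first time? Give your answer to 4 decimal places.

Let t(s) be the expected number of ticks to first reach 3 jobs from state s, with t(3 jobs) = 0. Conditioning on the first tick:
t(0 jobs) = 1 + 0.23·t(0 jobs) + 0.28·t(1 job) + 0.29·t(2 jobs)
t(1 job) = 1 + 0.31·t(0 jobs) + 0.24·t(1 job) + 0.23·t(2 jobs)
t(2 jobs) = 1 + 0.26·t(0 jobs) + 0.19·t(1 job) + 0.25·t(2 jobs)
Solving: t(0 jobs) = 4.3217, t(1 job) = 4.2623, t(2 jobs) = 3.9113.
Expected ticks from 1 job to 3 jobs: 4.2623.

4.2623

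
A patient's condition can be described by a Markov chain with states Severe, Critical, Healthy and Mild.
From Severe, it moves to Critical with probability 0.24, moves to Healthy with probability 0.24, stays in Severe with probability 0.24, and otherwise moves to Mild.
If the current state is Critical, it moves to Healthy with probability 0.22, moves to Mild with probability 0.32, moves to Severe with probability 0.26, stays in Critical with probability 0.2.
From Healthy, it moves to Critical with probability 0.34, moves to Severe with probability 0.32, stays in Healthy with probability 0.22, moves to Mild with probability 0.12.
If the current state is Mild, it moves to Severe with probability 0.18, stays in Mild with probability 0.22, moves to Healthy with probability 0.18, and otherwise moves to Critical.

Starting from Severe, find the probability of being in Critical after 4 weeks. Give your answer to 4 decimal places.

0.2938

Propagate the distribution vector 4 weeks from Severe.
After 0 weeks: (1.0000, 0.0000, 0.0000, 0.0000)
After 1 week: (0.2400, 0.2400, 0.2400, 0.2800)
After 2 weeks: (0.2472, 0.3048, 0.2136, 0.2344)
After 3 weeks: (0.2491, 0.2914, 0.2156, 0.2440)
After 4 weeks: (0.2484, 0.2938, 0.2152, 0.2425)
P(in Critical after 4 weeks) = 0.2938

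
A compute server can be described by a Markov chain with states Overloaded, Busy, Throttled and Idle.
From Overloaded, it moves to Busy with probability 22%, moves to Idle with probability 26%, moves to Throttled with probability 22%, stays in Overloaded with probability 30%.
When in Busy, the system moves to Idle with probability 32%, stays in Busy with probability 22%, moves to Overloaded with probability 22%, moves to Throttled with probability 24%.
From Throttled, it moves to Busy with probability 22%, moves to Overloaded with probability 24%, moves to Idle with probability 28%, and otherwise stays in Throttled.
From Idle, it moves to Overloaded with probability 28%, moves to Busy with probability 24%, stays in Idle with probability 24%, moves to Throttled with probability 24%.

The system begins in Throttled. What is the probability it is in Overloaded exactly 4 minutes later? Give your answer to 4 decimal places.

0.2621

Propagate the distribution vector 4 minutes from Throttled.
After 0 minutes: (0.0000, 0.0000, 1.0000, 0.0000)
After 1 minute: (0.2400, 0.2200, 0.2600, 0.2800)
After 2 minutes: (0.2612, 0.2256, 0.2404, 0.2728)
After 3 minutes: (0.2621, 0.2255, 0.2396, 0.2729)
After 4 minutes: (0.2621, 0.2255, 0.2396, 0.2729)
P(in Overloaded after 4 minutes) = 0.2621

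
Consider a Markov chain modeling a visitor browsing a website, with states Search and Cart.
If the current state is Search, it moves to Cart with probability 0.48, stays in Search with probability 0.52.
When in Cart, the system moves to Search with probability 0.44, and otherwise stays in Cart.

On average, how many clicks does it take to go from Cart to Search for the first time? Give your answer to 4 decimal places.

2.2727

Let t(s) be the expected number of clicks to first reach Search from state s, with t(Search) = 0. Conditioning on the first click:
t(Cart) = 1 + 0.56·t(Cart)
Solving: t(Cart) = 2.2727.
Expected clicks from Cart to Search: 2.2727.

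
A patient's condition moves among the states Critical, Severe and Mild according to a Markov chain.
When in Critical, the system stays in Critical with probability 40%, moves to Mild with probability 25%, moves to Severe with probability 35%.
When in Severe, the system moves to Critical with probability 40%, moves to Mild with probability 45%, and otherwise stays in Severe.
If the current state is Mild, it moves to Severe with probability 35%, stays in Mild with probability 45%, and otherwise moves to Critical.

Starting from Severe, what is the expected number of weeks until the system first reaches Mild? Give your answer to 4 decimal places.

Let t(s) be the expected number of weeks to first reach Mild from state s, with t(Mild) = 0. Conditioning on the first week:
t(Critical) = 1 + 0.4·t(Critical) + 0.35·t(Severe)
t(Severe) = 1 + 0.4·t(Critical) + 0.15·t(Severe)
Solving: t(Critical) = 3.2432, t(Severe) = 2.7027.
Expected weeks from Severe to Mild: 2.7027.

2.7027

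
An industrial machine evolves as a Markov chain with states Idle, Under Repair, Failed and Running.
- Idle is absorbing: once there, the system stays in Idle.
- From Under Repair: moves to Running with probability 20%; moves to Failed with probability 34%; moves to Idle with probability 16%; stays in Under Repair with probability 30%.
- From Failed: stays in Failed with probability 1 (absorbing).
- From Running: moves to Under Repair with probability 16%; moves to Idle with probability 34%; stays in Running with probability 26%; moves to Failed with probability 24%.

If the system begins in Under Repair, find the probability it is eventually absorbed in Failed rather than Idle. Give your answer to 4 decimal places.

0.6165

Let h(s) be the probability of absorption at Failed starting from transient state s. Then h(Failed) = 1 and h(Idle) = 0. By first-step analysis:
h(Under Repair) = 0.16·0 + 0.3·h(Under Repair) + 0.34·1 + 0.2·h(Running)
h(Running) = 0.34·0 + 0.16·h(Under Repair) + 0.24·1 + 0.26·h(Running)
Solving: h(Under Repair) = 0.6165, h(Running) = 0.4576.
Starting from Under Repair, the probability is 0.6165.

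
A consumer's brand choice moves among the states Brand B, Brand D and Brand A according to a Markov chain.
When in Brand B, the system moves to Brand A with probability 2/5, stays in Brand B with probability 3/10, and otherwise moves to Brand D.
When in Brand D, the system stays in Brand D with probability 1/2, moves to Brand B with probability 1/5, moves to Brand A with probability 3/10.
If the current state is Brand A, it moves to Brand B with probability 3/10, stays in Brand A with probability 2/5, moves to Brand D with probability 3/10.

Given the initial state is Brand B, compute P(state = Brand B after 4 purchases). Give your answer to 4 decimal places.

0.2628

Propagate the distribution vector 4 purchases from Brand B.
After 0 purchases: (1.0000, 0.0000, 0.0000)
After 1 purchase: (0.3000, 0.3000, 0.4000)
After 2 purchases: (0.2700, 0.3600, 0.3700)
After 3 purchases: (0.2640, 0.3720, 0.3640)
After 4 purchases: (0.2628, 0.3744, 0.3628)
P(in Brand B after 4 purchases) = 0.2628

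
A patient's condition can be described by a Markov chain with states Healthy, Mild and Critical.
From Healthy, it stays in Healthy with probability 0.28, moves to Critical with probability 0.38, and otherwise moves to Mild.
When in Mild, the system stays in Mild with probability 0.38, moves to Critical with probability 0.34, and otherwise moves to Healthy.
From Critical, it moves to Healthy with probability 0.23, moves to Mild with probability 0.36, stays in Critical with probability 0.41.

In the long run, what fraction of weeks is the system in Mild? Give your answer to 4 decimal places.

Let the stationary distribution be π with π = πP and π_1 + π_2 + π_3 = 1.
π_1 = 0.28·π_1 + 0.28·π_2 + 0.23·π_3
π_2 = 0.34·π_1 + 0.38·π_2 + 0.36·π_3
Solving with the normalization constraint gives π = (0.2612, 0.3620, 0.3768).
So the stationary probability of Mild is 0.3620.

0.3620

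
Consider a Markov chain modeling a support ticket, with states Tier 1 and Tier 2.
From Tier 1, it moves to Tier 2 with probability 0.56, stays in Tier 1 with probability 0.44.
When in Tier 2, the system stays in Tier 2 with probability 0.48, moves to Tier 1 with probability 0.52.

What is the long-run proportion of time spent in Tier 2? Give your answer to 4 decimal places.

Let the stationary distribution be π with π = πP and π_1 + π_2 = 1.
π_1 = 0.44·π_1 + 0.52·π_2
Solving with the normalization constraint gives π = (0.4815, 0.5185).
So the stationary probability of Tier 2 is 0.5185.

0.5185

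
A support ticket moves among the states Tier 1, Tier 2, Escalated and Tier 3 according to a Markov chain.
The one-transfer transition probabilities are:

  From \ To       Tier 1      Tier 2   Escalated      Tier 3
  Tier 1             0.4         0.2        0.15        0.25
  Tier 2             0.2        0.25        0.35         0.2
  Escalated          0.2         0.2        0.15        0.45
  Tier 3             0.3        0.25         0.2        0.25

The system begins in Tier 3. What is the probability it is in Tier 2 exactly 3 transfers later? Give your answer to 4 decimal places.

Propagate the distribution vector 3 transfers from Tier 3.
After 0 transfers: (0.0000, 0.0000, 0.0000, 1.0000)
After 1 transfer: (0.3000, 0.2500, 0.2000, 0.2500)
After 2 transfers: (0.2850, 0.2250, 0.2125, 0.2775)
After 3 transfers: (0.2848, 0.2251, 0.2089, 0.2813)
P(in Tier 2 after 3 transfers) = 0.2251

0.2251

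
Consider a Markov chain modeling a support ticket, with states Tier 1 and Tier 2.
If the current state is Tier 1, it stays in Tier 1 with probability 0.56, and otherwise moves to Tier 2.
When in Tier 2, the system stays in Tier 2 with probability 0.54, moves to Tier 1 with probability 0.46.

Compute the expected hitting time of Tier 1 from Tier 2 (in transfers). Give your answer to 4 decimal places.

Let t(s) be the expected number of transfers to first reach Tier 1 from state s, with t(Tier 1) = 0. Conditioning on the first transfer:
t(Tier 2) = 1 + 0.54·t(Tier 2)
Solving: t(Tier 2) = 2.1739.
Expected transfers from Tier 2 to Tier 1: 2.1739.

2.1739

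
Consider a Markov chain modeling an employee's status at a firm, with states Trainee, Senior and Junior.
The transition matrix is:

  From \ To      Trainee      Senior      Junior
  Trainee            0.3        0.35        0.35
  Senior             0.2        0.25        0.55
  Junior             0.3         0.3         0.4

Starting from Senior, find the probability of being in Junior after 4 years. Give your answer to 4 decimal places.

0.4313

Propagate the distribution vector 4 years from Senior.
After 0 years: (0.0000, 1.0000, 0.0000)
After 1 year: (0.2000, 0.2500, 0.5500)
After 2 years: (0.2750, 0.2975, 0.4275)
After 3 years: (0.2703, 0.2989, 0.4309)
After 4 years: (0.2701, 0.2986, 0.4313)
P(in Junior after 4 years) = 0.4313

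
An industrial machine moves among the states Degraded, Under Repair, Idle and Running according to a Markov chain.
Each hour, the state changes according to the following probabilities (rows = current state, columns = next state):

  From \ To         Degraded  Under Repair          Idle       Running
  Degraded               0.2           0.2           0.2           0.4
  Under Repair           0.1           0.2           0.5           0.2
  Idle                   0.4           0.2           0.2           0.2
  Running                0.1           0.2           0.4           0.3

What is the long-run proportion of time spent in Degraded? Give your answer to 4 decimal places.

Let the stationary distribution be π with π = πP and π_1 + π_2 + π_3 + π_4 = 1.
π_1 = 0.2·π_1 + 0.1·π_2 + 0.4·π_3 + 0.1·π_4
π_2 = 0.2·π_1 + 0.2·π_2 + 0.2·π_3 + 0.2·π_4
π_3 = 0.2·π_1 + 0.5·π_2 + 0.2·π_3 + 0.4·π_4
Solving with the normalization constraint gives π = (0.2158, 0.2000, 0.3140, 0.2702).
So the stationary probability of Degraded is 0.2158.

0.2158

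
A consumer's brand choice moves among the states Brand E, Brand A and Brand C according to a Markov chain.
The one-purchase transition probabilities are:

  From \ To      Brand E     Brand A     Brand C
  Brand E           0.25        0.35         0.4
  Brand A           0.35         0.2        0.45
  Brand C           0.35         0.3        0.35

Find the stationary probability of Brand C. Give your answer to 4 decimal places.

0.3946

Let the stationary distribution be π with π = πP and π_1 + π_2 + π_3 = 1.
π_1 = 0.25·π_1 + 0.35·π_2 + 0.35·π_3
π_2 = 0.35·π_1 + 0.2·π_2 + 0.3·π_3
Solving with the normalization constraint gives π = (0.3182, 0.2872, 0.3946).
So the stationary probability of Brand C is 0.3946.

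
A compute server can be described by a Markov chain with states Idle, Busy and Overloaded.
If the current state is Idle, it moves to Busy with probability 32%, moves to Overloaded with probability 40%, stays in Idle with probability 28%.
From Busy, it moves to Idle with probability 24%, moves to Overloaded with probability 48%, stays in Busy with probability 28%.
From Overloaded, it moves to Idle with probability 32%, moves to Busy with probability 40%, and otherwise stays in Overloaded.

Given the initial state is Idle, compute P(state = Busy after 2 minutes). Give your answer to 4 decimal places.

Sum over the intermediate state after 1 minute:
P = P(Idle→Idle)·P(Idle→Busy) + P(Idle→Busy)·P(Busy→Busy) + P(Idle→Overloaded)·P(Overloaded→Busy)
  = 0.28×0.32 + 0.32×0.28 + 0.4×0.4
  = 0.0896 + 0.0896 + 0.1600 = 0.3392

0.3392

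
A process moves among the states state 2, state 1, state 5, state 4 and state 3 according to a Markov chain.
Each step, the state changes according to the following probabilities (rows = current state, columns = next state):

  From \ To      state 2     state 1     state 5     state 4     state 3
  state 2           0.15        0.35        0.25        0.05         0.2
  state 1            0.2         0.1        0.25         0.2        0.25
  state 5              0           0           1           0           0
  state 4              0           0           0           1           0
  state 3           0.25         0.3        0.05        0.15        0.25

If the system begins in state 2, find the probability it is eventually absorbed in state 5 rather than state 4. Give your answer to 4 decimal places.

Let h(s) be the probability of absorption at state 5 starting from transient state s. Then h(state 5) = 1 and h(state 4) = 0. By first-step analysis:
h(state 2) = 0.15·h(state 2) + 0.35·h(state 1) + 0.25·1 + 0.05·0 + 0.2·h(state 3)
h(state 1) = 0.2·h(state 2) + 0.1·h(state 1) + 0.25·1 + 0.2·0 + 0.25·h(state 3)
h(state 3) = 0.25·h(state 2) + 0.3·h(state 1) + 0.05·1 + 0.15·0 + 0.25·h(state 3)
Solving: h(state 2) = 0.6444, h(state 1) = 0.5616, h(state 3) = 0.5061.
Starting from state 2, the probability is 0.6444.

0.6444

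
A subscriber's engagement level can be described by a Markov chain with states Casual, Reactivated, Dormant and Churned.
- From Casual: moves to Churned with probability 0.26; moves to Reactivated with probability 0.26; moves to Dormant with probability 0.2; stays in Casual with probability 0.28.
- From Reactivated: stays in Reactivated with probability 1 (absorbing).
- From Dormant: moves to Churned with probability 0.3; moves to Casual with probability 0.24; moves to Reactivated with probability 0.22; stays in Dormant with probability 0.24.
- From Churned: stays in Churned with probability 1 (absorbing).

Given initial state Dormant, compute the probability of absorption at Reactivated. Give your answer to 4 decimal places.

Let h(s) be the probability of absorption at Reactivated starting from transient state s. Then h(Reactivated) = 1 and h(Churned) = 0. By first-step analysis:
h(Casual) = 0.28·h(Casual) + 0.26·1 + 0.2·h(Dormant) + 0.26·0
h(Dormant) = 0.24·h(Casual) + 0.22·1 + 0.24·h(Dormant) + 0.3·0
Solving: h(Casual) = 0.4840, h(Dormant) = 0.4423.
Starting from Dormant, the probability is 0.4423.

0.4423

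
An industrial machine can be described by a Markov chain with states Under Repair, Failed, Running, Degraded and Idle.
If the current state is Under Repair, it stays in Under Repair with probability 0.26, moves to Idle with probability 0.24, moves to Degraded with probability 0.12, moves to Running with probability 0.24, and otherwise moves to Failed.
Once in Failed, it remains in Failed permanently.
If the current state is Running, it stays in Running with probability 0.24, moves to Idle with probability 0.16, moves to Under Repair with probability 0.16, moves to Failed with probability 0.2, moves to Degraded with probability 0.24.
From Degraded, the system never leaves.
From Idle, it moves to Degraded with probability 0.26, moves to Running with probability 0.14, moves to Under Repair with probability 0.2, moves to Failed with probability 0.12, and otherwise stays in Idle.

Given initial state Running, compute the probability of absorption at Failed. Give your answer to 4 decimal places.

Let h(s) be the probability of absorption at Failed starting from transient state s. Then h(Failed) = 1 and h(Degraded) = 0. By first-step analysis:
h(Under Repair) = 0.26·h(Under Repair) + 0.14·1 + 0.24·h(Running) + 0.12·0 + 0.24·h(Idle)
h(Running) = 0.16·h(Under Repair) + 0.2·1 + 0.24·h(Running) + 0.24·0 + 0.16·h(Idle)
h(Idle) = 0.2·h(Under Repair) + 0.12·1 + 0.14·h(Running) + 0.26·0 + 0.28·h(Idle)
Solving: h(Under Repair) = 0.4539, h(Running) = 0.4383, h(Idle) = 0.3780.
Starting from Running, the probability is 0.4383.

0.4383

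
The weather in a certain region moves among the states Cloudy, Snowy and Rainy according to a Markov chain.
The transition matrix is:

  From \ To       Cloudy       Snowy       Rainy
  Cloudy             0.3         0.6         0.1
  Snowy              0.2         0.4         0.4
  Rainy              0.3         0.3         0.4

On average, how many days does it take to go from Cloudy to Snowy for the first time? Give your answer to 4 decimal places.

1.7949

Let t(s) be the expected number of days to first reach Snowy from state s, with t(Snowy) = 0. Conditioning on the first day:
t(Cloudy) = 1 + 0.3·t(Cloudy) + 0.1·t(Rainy)
t(Rainy) = 1 + 0.3·t(Cloudy) + 0.4·t(Rainy)
Solving: t(Cloudy) = 1.7949, t(Rainy) = 2.5641.
Expected days from Cloudy to Snowy: 1.7949.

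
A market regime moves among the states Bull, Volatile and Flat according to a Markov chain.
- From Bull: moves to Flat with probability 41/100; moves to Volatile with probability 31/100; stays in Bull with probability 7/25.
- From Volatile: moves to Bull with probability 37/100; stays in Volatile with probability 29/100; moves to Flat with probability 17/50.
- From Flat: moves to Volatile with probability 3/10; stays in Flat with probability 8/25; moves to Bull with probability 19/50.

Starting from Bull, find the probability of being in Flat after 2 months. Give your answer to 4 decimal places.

Sum over the intermediate state after 1 month:
P = P(Bull→Bull)·P(Bull→Flat) + P(Bull→Volatile)·P(Volatile→Flat) + P(Bull→Flat)·P(Flat→Flat)
  = 0.28×0.41 + 0.31×0.34 + 0.41×0.32
  = 0.1148 + 0.1054 + 0.1312 = 0.3514

0.3514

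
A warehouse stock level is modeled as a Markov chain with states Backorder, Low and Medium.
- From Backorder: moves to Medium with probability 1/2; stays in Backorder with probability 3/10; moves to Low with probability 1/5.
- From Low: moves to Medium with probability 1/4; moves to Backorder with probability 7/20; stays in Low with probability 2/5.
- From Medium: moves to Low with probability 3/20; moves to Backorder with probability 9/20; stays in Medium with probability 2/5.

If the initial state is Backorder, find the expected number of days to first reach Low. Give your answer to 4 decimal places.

5.6410

Let t(s) be the expected number of days to first reach Low from state s, with t(Low) = 0. Conditioning on the first day:
t(Backorder) = 1 + 0.3·t(Backorder) + 0.5·t(Medium)
t(Medium) = 1 + 0.45·t(Backorder) + 0.4·t(Medium)
Solving: t(Backorder) = 5.6410, t(Medium) = 5.8974.
Expected days from Backorder to Low: 5.6410.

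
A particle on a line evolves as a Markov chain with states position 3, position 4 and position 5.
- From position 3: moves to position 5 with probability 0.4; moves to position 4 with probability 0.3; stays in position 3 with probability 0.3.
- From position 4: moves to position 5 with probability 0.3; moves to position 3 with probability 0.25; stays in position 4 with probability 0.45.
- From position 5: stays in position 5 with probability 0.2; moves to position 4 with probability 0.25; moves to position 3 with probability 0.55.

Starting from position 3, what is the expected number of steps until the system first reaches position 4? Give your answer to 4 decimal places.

3.5294

Let t(s) be the expected number of steps to first reach position 4 from state s, with t(position 4) = 0. Conditioning on the first step:
t(position 3) = 1 + 0.3·t(position 3) + 0.4·t(position 5)
t(position 5) = 1 + 0.55·t(position 3) + 0.2·t(position 5)
Solving: t(position 3) = 3.5294, t(position 5) = 3.6765.
Expected steps from position 3 to position 4: 3.5294.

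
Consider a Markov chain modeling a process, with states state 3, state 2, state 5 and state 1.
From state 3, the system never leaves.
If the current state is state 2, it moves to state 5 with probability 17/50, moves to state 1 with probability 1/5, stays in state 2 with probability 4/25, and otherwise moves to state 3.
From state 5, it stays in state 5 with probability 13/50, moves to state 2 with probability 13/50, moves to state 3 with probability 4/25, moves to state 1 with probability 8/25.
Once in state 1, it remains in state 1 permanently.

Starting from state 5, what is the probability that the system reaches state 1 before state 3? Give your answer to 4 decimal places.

Let h(s) be the probability of absorption at state 1 starting from transient state s. Then h(state 1) = 1 and h(state 3) = 0. By first-step analysis:
h(state 2) = 0.3·0 + 0.16·h(state 2) + 0.34·h(state 5) + 0.2·1
h(state 5) = 0.16·0 + 0.26·h(state 2) + 0.26·h(state 5) + 0.32·1
Solving: h(state 2) = 0.4816, h(state 5) = 0.6017.
Starting from state 5, the probability is 0.6017.

0.6017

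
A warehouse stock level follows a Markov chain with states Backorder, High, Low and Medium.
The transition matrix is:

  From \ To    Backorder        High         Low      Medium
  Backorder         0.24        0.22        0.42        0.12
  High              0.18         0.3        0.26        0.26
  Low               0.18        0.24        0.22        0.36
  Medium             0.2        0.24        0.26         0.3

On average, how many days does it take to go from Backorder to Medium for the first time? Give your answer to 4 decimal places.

4.3371

Let t(s) be the expected number of days to first reach Medium from state s, with t(Medium) = 0. Conditioning on the first day:
t(Backorder) = 1 + 0.24·t(Backorder) + 0.22·t(High) + 0.42·t(Low)
t(High) = 1 + 0.18·t(Backorder) + 0.3·t(High) + 0.26·t(Low)
t(Low) = 1 + 0.18·t(Backorder) + 0.24·t(High) + 0.22·t(Low)
Solving: t(Backorder) = 4.3371, t(High) = 3.8294, t(Low) = 3.4612.
Expected days from Backorder to Medium: 4.3371.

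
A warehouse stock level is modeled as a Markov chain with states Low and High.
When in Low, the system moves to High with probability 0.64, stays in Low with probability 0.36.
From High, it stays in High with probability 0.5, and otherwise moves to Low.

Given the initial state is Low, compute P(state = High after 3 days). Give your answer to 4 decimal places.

Propagate the distribution vector 3 days from Low.
After 0 days: (1.0000, 0.0000)
After 1 day: (0.3600, 0.6400)
After 2 days: (0.4496, 0.5504)
After 3 days: (0.4371, 0.5629)
P(in High after 3 days) = 0.5629

0.5629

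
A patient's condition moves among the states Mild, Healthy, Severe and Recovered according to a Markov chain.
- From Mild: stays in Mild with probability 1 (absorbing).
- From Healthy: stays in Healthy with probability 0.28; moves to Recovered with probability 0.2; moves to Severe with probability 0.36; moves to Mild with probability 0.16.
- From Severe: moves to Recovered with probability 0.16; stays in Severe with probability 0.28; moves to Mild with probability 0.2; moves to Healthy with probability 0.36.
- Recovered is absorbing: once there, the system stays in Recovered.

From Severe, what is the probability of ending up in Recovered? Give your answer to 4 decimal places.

Let h(s) be the probability of absorption at Recovered starting from transient state s. Then h(Recovered) = 1 and h(Mild) = 0. By first-step analysis:
h(Healthy) = 0.16·0 + 0.28·h(Healthy) + 0.36·h(Severe) + 0.2·1
h(Severe) = 0.2·0 + 0.36·h(Healthy) + 0.28·h(Severe) + 0.16·1
Solving: h(Healthy) = 0.5185, h(Severe) = 0.4815.
Starting from Severe, the probability is 0.4815.

0.4815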